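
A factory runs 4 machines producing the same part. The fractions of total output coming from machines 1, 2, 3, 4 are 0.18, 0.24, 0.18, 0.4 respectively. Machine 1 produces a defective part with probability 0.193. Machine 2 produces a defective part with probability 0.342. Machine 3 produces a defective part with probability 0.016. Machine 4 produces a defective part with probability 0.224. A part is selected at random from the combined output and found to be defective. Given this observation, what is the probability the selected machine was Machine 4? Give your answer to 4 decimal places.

Tabulate prior·likelihood by source: [1] prior 0.18, lik 0.193, product 0.03474; [2] prior 0.24, lik 0.342, product 0.08208; [3] prior 0.18, lik 0.016, product 0.002880; [4] prior 0.4, lik 0.224, product 0.08960.
Normalizing constant = 0.20930; the posterior for Machine 4 is its product over the sum, 0.08960/0.20930 = 0.4281.

Posterior probability ≈ 0.4281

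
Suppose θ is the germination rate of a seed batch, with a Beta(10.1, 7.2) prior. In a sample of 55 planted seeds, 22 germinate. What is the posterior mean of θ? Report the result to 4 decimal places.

Posterior mean ≈ 0.4440

The binomial likelihood is conjugate to the Beta prior: with 22 successes and 33 failures, the posterior is Beta(10.1+22, 7.2+33) = Beta(32.1, 40.2).
Posterior mean = α/(α+β) = 32.1/72.3 = 0.4440.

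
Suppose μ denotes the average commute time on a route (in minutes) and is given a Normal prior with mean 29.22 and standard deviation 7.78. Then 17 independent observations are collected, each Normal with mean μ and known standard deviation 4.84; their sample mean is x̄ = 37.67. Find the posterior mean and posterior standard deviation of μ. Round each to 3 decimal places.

Prior precision 1/τ₀² = 1/7.78² = 0.0165212; data precision n/σ² = 17/4.84² = 0.725702.
Posterior precision = 0.0165212 + 0.725702 = 0.742223, giving posterior SD = 1/√0.742223 = 1.161.
Posterior mean = (0.0165212·29.22 + 0.725702·37.67) / 0.742223 = 37.482.

Posterior mean ≈ 37.482; posterior SD ≈ 1.161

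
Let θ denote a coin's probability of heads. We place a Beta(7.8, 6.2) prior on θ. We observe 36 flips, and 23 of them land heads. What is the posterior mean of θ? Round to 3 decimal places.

Posterior mean ≈ 0.616

The binomial likelihood is conjugate to the Beta prior: with 23 successes and 13 failures, the posterior is Beta(7.8+23, 6.2+13) = Beta(30.8, 19.2).
E[θ | data] = 30.8/(30.8+19.2) = 0.616.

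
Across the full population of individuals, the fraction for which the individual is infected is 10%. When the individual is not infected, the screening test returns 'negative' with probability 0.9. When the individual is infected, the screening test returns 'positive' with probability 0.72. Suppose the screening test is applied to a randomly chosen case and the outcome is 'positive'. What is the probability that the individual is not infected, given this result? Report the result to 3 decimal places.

P(¬H | E) ≈ 0.556

Let H be the event that the individual is infected. P(H) = 0.1, so P(¬H) = 0.9. With E the 'positive' result, P(E|H) = 0.72 and P(E|¬H) = 0.1.
P(E) = 0.72·0.1 + 0.1·0.9 = 0.072000 + 0.090000 = 0.16200.
By Bayes' theorem, P(H|E) = 0.072000 / 0.16200 = 0.444. Hence P(¬H|E) = 1 − 0.444 = 0.556.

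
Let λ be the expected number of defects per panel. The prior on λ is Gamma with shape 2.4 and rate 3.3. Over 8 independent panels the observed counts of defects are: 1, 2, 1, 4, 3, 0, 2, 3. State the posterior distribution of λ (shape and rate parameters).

Total count ∑xᵢ = 16 over n = 8 panels.
Gamma is conjugate to the Poisson likelihood: posterior is Gamma(shape = 2.4+16 = 18.4, rate = 3.3+8 = 11.3).

Posterior: Gamma(shape=18.4, rate=11.3)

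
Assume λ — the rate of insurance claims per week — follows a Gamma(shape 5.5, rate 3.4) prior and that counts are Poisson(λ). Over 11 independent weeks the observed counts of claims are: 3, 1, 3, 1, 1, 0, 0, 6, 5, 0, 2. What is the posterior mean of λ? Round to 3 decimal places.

Total count ∑xᵢ = 22 over n = 11 weeks.
Gamma is conjugate to the Poisson likelihood: posterior is Gamma(shape = 5.5+22 = 27.5, rate = 3.4+11 = 14.4).
E[λ | data] = 27.5/14.4 = 1.910.

Posterior mean ≈ 1.910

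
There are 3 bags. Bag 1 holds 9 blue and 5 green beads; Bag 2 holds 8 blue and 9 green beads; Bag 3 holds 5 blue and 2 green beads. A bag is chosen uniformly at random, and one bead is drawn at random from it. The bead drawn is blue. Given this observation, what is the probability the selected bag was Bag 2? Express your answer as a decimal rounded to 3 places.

Posterior probability ≈ 0.257

P(blue|Bag 1) = 0.6429; P(blue|Bag 2) = 0.4706; P(blue|Bag 3) = 0.7143.
Prior × likelihood for each source: 0.333333·0.6429=0.2143, 0.333333·0.4706=0.1569, 0.333333·0.7143=0.2381. Summing gives P(blue) = 0.60924.
P(Bag 2 | blue) = 0.1569 / 0.60924 = 0.257.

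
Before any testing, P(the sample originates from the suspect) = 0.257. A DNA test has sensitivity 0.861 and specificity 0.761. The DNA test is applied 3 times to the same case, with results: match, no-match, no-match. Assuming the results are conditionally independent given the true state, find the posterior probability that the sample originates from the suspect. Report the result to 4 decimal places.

With H the event that the sample originates from the suspect, the joint likelihood of the observed sequence is P(data|H) = 0.861·0.139·0.139 = 0.016635 and P(data|¬H) = 0.239·0.761·0.761 = 0.13841.
Bayes: P(H|data) = 0.257·0.016635 / (0.257·0.016635 + 0.743·0.13841) = 0.0042753/0.10711 = 0.0399.

Posterior P(H) ≈ 0.0399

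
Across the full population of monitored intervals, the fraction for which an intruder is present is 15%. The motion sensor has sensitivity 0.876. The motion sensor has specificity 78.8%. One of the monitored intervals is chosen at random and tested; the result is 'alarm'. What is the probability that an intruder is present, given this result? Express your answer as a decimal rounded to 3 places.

P(H | E) ≈ 0.422

Write H for 'an intruder is present'. Prior odds H:¬H = 0.15/0.85 = 0.17647. For the 'alarm' outcome, the likelihood ratio is 0.876/0.212 = 4.1321.
Posterior odds = 0.17647 × 4.1321 = 0.72919, so P(H|E) = 0.72919/(1+0.72919) = 0.422.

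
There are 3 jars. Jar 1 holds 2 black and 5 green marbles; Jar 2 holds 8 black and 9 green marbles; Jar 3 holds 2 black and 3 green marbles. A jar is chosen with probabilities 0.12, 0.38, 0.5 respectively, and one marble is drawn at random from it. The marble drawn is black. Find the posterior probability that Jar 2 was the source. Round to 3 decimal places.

Tabulate prior·likelihood by source: [1] prior 0.12, lik 0.2857, product 0.03429; [2] prior 0.38, lik 0.4706, product 0.1788; [3] prior 0.5, lik 0.4, product 0.2000.
Normalizing constant = 0.41311; the posterior for Jar 2 is its product over the sum, 0.1788/0.41311 = 0.433.

Posterior probability ≈ 0.433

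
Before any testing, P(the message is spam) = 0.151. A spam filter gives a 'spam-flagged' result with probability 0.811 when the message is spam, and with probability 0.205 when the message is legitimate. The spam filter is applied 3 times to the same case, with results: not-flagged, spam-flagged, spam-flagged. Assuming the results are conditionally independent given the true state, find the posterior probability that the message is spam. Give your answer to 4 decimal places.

Posterior P(H) ≈ 0.3982

Let H be the event that the message is spam; start with P(H) = 0.151. P('spam-flagged'|H) = 0.811, P('spam-flagged'|¬H) = 0.205.
Update on result 1 ('not-flagged'): P(H) ← 0.189·0.1510 / (0.189·0.1510 + 0.795·0.8490) = 0.028539/0.70349 = 0.0406.
Update on result 2 ('spam-flagged'): P(H) ← 0.811·0.0406 / (0.811·0.0406 + 0.205·0.9594) = 0.032900/0.22958 = 0.1433.
Update on result 3 ('spam-flagged'): P(H) ← 0.811·0.1433 / (0.811·0.1433 + 0.205·0.8567) = 0.11622/0.29184 = 0.3982.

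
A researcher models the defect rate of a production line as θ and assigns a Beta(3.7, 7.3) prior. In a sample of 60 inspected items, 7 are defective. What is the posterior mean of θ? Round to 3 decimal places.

Posterior mean ≈ 0.151

Observing 7 successes and 53 failures updates Beta(3.7, 7.3) by adding the success and failure counts to the two shape parameters: α = 3.7+7 = 10.7, β = 7.3+53 = 60.3.
Posterior mean = α/(α+β) = 10.7/71 = 0.151.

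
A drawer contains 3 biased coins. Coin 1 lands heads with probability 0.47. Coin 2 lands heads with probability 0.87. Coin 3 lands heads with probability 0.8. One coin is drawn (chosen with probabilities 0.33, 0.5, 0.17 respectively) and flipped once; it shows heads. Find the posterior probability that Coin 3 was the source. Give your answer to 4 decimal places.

Posterior probability ≈ 0.1873

P(heads|C1) = 0.47; P(heads|C2) = 0.87; P(heads|C3) = 0.8.
Prior × likelihood for each source: 0.33·0.47=0.1551, 0.5·0.87=0.4350, 0.17·0.8=0.1360. Summing gives P(heads) = 0.72610.
P(Coin 3 | heads) = 0.1360 / 0.72610 = 0.1873.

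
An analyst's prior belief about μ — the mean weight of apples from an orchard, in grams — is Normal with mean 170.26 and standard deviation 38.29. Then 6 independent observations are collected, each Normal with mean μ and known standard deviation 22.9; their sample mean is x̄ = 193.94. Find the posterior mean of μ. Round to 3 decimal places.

With known σ, the Normal prior is conjugate. Weight on the data is w = (n/σ²)/(n/σ² + 1/τ₀²) = 0.0114414/(0.0114414+0.00068207) = 0.94374.
Posterior mean = w·x̄ + (1−w)·μ₀ = 0.94374·193.94 + 0.056260·170.26 = 192.608.

Posterior mean ≈ 192.608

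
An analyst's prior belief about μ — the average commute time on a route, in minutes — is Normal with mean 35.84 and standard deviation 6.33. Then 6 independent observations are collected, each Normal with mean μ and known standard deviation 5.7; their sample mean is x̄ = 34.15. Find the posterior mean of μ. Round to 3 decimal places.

With known σ, the Normal prior is conjugate. Weight on the data is w = (n/σ²)/(n/σ² + 1/τ₀²) = 0.184672/(0.184672+0.0249570) = 0.88095.
Posterior mean = w·x̄ + (1−w)·μ₀ = 0.88095·34.15 + 0.11905·35.84 = 34.351.

Posterior mean ≈ 34.351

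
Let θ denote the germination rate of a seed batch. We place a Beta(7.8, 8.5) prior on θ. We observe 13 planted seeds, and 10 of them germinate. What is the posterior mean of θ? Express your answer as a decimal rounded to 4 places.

Posterior mean ≈ 0.6075

The binomial likelihood is conjugate to the Beta prior: with 10 successes and 3 failures, the posterior is Beta(7.8+10, 8.5+3) = Beta(17.8, 11.5).
E[θ | data] = 17.8/(17.8+11.5) = 0.6075.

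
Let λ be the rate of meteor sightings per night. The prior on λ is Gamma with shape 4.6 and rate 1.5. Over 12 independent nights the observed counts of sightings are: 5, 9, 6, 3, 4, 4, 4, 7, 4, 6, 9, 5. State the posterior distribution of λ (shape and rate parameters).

The Poisson likelihood adds the total count to the shape and the number of exposure periods to the rate. Here ∑xᵢ = 66 and n = 12, so shape 4.6→70.6 and rate 1.5→13.5.

Posterior: Gamma(shape=70.6, rate=13.5)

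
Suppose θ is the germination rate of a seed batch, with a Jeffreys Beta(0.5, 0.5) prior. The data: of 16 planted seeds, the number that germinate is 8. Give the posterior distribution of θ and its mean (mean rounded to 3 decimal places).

Observing 8 successes and 8 failures updates Beta(0.5, 0.5) by adding the success and failure counts to the two shape parameters: α = 0.5+8 = 8.5, β = 0.5+8 = 8.5.
Posterior mean = α/(α+β) = 8.5/17 = 0.500.

Posterior: Beta(8.5, 8.5); mean ≈ 0.500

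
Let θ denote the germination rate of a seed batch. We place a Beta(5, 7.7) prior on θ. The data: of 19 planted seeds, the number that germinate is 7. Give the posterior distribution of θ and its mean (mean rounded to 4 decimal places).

The binomial likelihood is conjugate to the Beta prior: with 7 successes and 12 failures, the posterior is Beta(5+7, 7.7+12) = Beta(12, 19.7).
Posterior mean = α/(α+β) = 12/31.7 = 0.3785.

Posterior: Beta(12, 19.7); mean ≈ 0.3785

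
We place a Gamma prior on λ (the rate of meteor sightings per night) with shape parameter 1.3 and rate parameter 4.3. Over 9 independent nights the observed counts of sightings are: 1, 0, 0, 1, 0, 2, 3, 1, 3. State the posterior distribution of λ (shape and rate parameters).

The Poisson likelihood adds the total count to the shape and the number of exposure periods to the rate. Here ∑xᵢ = 11 and n = 9, so shape 1.3→12.3 and rate 4.3→13.3.

Posterior: Gamma(shape=12.3, rate=13.3)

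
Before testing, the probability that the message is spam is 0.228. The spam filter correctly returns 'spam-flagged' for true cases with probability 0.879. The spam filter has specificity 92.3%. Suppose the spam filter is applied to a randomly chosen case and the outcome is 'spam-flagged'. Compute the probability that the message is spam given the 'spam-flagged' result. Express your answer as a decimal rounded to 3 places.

Let H be the event that the message is spam. P(H) = 0.228, so P(¬H) = 0.772. With E the 'spam-flagged' result, P(E|H) = 0.879 and P(E|¬H) = 0.077.
P(E) = 0.879·0.228 + 0.077·0.772 = 0.20041 + 0.059444 = 0.25986.
By Bayes' theorem, P(H|E) = 0.20041 / 0.25986 = 0.771.

P(H | E) ≈ 0.771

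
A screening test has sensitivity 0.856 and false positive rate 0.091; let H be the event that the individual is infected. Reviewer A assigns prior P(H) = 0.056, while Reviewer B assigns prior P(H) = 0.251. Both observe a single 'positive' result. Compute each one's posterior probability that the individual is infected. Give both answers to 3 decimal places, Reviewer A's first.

The likelihood ratio for a 'positive' result is 0.856/0.091 = 9.4066.
Reviewer A: prior odds 0.056/0.944 = 0.059322; posterior odds 0.55802; posterior probability 0.358.
Reviewer B: prior odds 0.251/0.749 = 0.33511; posterior odds 3.1523; posterior probability 0.759.

Reviewer A: 0.358; Reviewer B: 0.759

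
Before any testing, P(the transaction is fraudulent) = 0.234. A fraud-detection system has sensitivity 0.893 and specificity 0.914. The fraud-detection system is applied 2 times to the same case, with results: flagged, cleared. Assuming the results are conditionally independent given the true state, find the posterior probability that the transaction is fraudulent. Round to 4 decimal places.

Let H be the event that the transaction is fraudulent; start with P(H) = 0.234. P('flagged'|H) = 0.893, P('flagged'|¬H) = 0.086.
Update on result 1 ('flagged'): P(H) ← 0.893·0.2340 / (0.893·0.2340 + 0.086·0.7660) = 0.20896/0.27484 = 0.7603.
Update on result 2 ('cleared'): P(H) ← 0.107·0.7603 / (0.107·0.7603 + 0.914·0.2397) = 0.081353/0.30043 = 0.2708.

Posterior P(H) ≈ 0.2708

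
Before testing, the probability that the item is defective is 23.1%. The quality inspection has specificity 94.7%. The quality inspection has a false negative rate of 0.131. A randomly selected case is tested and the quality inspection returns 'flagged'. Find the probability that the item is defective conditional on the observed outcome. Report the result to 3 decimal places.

Write H for 'the item is defective'. Prior odds H:¬H = 0.231/0.769 = 0.30039. For the 'flagged' outcome, the likelihood ratio is 0.869/0.053 = 16.396.
Posterior odds = 0.30039 × 16.396 = 4.9253, so P(H|E) = 4.9253/(1+4.9253) = 0.831.

P(H | E) ≈ 0.831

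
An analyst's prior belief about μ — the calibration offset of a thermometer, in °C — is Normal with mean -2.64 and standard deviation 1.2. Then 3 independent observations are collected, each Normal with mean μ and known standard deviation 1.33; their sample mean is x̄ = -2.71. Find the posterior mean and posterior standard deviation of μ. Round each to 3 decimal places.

Posterior mean ≈ -2.690; posterior SD ≈ 0.647

With known σ, the Normal prior is conjugate. Weight on the data is w = (n/σ²)/(n/σ² + 1/τ₀²) = 1.69597/(1.69597+0.694444) = 0.70949.
Posterior mean = w·x̄ + (1−w)·μ₀ = 0.70949·-2.71 + 0.29051·-2.64 = -2.690. Posterior variance = 1/(1.69597+0.694444) = 0.418338, so SD = 0.647.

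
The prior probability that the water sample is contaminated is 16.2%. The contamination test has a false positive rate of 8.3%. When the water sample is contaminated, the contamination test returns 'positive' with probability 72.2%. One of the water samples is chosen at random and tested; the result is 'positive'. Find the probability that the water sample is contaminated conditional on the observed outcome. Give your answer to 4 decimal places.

P(H | E) ≈ 0.6271

Let H be the event that the water sample is contaminated. P(H) = 0.162, so P(¬H) = 0.838. With E the 'positive' result, P(E|H) = 0.722 and P(E|¬H) = 0.083.
P(E) = 0.722·0.162 + 0.083·0.838 = 0.11696 + 0.069554 = 0.18652.
By Bayes' theorem, P(H|E) = 0.11696 / 0.18652 = 0.6271.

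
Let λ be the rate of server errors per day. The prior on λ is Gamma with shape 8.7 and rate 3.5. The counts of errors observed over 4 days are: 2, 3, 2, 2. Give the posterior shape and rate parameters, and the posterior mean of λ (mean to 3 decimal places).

The Poisson likelihood adds the total count to the shape and the number of exposure periods to the rate. Here ∑xᵢ = 9 and n = 4, so shape 8.7→17.7 and rate 3.5→7.5.
E[λ | data] = 17.7/7.5 = 2.360.

Posterior: Gamma(shape=17.7, rate=7.5); mean ≈ 2.360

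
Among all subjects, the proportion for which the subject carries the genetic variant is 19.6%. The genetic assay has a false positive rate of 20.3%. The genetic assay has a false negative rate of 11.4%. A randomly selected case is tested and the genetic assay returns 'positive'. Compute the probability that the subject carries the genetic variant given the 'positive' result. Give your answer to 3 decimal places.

Write H for 'the subject carries the genetic variant'. Prior odds H:¬H = 0.196/0.804 = 0.24378. For the 'positive' outcome, the likelihood ratio is 0.886/0.203 = 4.3645.
Posterior odds = 0.24378 × 4.3645 = 1.0640, so P(H|E) = 1.0640/(1+1.0640) = 0.516.

P(H | E) ≈ 0.516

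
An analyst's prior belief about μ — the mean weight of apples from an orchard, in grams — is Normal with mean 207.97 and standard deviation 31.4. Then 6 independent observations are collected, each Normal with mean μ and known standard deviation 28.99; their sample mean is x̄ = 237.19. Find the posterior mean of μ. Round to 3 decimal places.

Posterior mean ≈ 233.555

With known σ, the Normal prior is conjugate. Weight on the data is w = (n/σ²)/(n/σ² + 1/τ₀²) = 0.00713929/(0.00713929+0.00101424) = 0.87561.
Posterior mean = w·x̄ + (1−w)·μ₀ = 0.87561·237.19 + 0.12439·207.97 = 233.555.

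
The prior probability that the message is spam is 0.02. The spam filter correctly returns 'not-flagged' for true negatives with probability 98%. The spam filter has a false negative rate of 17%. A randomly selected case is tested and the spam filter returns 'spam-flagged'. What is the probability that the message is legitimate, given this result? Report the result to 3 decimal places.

P(¬H | E) ≈ 0.541

Write H for 'the message is spam'. Prior odds H:¬H = 0.02/0.98 = 0.020408. For the 'spam-flagged' outcome, the likelihood ratio is 0.83/0.02 = 41.500.
Posterior odds = 0.020408 × 41.500 = 0.84694, so P(H|E) = 0.84694/(1+0.84694) = 0.459. Then P(¬H|E) = 1 − 0.459 = 0.541.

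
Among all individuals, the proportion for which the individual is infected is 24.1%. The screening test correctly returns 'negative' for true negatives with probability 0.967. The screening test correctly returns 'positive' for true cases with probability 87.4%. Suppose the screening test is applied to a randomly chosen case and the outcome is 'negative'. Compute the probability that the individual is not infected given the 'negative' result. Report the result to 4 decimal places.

P(¬H | E) ≈ 0.9603

Let H be the event that the individual is infected. P(H) = 0.241, so P(¬H) = 0.759. With E the 'negative' result, P(E|H) = 0.126 and P(E|¬H) = 0.967.
P(E) = 0.126·0.241 + 0.967·0.759 = 0.030366 + 0.73395 = 0.76432.
By Bayes' theorem, P(H|E) = 0.030366 / 0.76432 = 0.0397. Hence P(¬H|E) = 1 − 0.0397 = 0.9603.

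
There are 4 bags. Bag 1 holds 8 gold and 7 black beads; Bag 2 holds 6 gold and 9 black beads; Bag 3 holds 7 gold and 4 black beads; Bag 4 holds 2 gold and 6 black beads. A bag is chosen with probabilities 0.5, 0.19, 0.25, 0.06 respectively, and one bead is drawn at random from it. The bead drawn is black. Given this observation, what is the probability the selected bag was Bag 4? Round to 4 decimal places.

P(black|Bag 1) = 0.4667; P(black|Bag 2) = 0.6; P(black|Bag 3) = 0.3636; P(black|Bag 4) = 0.75.
Prior × likelihood for each source: 0.5·0.4667=0.2333, 0.19·0.6=0.1140, 0.25·0.3636=0.09091, 0.06·0.75=0.04500. Summing gives P(black) = 0.48324.
P(Bag 4 | black) = 0.04500 / 0.48324 = 0.0931.

Posterior probability ≈ 0.0931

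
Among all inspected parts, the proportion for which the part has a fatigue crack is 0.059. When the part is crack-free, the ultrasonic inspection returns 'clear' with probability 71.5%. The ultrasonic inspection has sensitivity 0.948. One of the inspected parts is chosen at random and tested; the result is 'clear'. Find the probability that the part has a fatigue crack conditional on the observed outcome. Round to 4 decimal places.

P(H | E) ≈ 0.0045

Let H be the event that the part has a fatigue crack. P(H) = 0.059, so P(¬H) = 0.941. With E the 'clear' result, P(E|H) = 0.052 and P(E|¬H) = 0.715.
P(E) = 0.052·0.059 + 0.715·0.941 = 0.0030680 + 0.67282 = 0.67588.
By Bayes' theorem, P(H|E) = 0.0030680 / 0.67588 = 0.0045.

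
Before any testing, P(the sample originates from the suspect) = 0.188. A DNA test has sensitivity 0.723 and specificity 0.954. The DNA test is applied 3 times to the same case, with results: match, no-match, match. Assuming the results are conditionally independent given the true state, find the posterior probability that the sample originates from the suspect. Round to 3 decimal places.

Posterior P(H) ≈ 0.943

Let H be the event that the sample originates from the suspect; start with P(H) = 0.188. P('match'|H) = 0.723, P('match'|¬H) = 0.046.
Update on result 1 ('match'): P(H) ← 0.723·0.1880 / (0.723·0.1880 + 0.046·0.8120) = 0.13592/0.17328 = 0.7844.
Update on result 2 ('no-match'): P(H) ← 0.277·0.7844 / (0.277·0.7844 + 0.954·0.2156) = 0.21729/0.42294 = 0.5138.
Update on result 3 ('match'): P(H) ← 0.723·0.5138 / (0.723·0.5138 + 0.046·0.4862) = 0.37145/0.39382 = 0.9432.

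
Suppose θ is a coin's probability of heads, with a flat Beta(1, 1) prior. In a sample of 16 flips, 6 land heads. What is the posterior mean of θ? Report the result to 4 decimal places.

Posterior mean ≈ 0.3889

The binomial likelihood is conjugate to the Beta prior: with 6 successes and 10 failures, the posterior is Beta(1+6, 1+10) = Beta(7, 11).
E[θ | data] = 7/(7+11) = 0.3889.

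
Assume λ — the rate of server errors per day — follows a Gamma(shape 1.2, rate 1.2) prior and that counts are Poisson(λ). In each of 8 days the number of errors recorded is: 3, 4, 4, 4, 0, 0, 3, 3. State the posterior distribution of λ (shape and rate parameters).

Posterior: Gamma(shape=22.2, rate=9.2)

The Poisson likelihood adds the total count to the shape and the number of exposure periods to the rate. Here ∑xᵢ = 21 and n = 8, so shape 1.2→22.2 and rate 1.2→9.2.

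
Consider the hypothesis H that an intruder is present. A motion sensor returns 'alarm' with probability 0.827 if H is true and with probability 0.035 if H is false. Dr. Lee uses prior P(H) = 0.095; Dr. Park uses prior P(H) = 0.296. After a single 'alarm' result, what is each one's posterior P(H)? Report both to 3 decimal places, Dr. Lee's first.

Dr. Lee: 0.713; Dr. Park: 0.909

The likelihood ratio for an 'alarm' result is 0.827/0.035 = 23.629.
Dr. Lee: prior odds 0.095/0.905 = 0.10497; posterior odds 2.4803; posterior probability 0.713.
Dr. Park: prior odds 0.296/0.704 = 0.42045; posterior odds 9.9347; posterior probability 0.909.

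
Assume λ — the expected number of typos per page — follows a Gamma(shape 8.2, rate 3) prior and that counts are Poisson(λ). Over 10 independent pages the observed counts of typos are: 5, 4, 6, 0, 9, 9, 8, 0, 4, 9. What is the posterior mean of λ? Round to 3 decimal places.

Posterior mean ≈ 4.785

Total count ∑xᵢ = 54 over n = 10 pages.
Gamma is conjugate to the Poisson likelihood: posterior is Gamma(shape = 8.2+54 = 62.2, rate = 3+10 = 13).
E[λ | data] = 62.2/13 = 4.785.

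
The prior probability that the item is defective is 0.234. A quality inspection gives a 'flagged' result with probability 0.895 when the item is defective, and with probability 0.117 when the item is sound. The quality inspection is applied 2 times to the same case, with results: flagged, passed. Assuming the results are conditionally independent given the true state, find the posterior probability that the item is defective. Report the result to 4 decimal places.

With H the event that the item is defective, the joint likelihood of the observed sequence is P(data|H) = 0.895·0.105 = 0.093975 and P(data|¬H) = 0.117·0.883 = 0.10331.
Bayes: P(H|data) = 0.234·0.093975 / (0.234·0.093975 + 0.766·0.10331) = 0.021990/0.10113 = 0.2175.

Posterior P(H) ≈ 0.2175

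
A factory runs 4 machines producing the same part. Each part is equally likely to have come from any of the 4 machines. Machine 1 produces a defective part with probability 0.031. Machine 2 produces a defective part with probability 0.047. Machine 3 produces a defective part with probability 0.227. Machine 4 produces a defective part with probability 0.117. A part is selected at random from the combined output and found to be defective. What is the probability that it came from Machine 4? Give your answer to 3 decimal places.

Posterior probability ≈ 0.277

P(defective|M1) = 0.031; P(defective|M2) = 0.047; P(defective|M3) = 0.227; P(defective|M4) = 0.117.
Prior × likelihood for each source: 0.25·0.031=0.007750, 0.25·0.047=0.01175, 0.25·0.227=0.05675, 0.25·0.117=0.02925. Summing gives P(defective) = 0.10550.
P(Machine 4 | defective) = 0.02925 / 0.10550 = 0.277.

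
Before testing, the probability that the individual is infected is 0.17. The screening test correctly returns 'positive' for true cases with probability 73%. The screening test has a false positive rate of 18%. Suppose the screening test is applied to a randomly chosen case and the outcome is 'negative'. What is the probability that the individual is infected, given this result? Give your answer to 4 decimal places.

Write H for 'the individual is infected'. Prior odds H:¬H = 0.17/0.83 = 0.20482. For the 'negative' outcome, the likelihood ratio is 0.27/0.82 = 0.32927.
Posterior odds = 0.20482 × 0.32927 = 0.067440, so P(H|E) = 0.067440/(1+0.067440) = 0.0632.

P(H | E) ≈ 0.0632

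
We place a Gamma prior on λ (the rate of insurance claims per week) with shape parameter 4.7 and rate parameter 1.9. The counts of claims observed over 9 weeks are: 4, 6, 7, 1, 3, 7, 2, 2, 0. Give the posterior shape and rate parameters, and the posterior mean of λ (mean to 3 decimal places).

Total count ∑xᵢ = 32 over n = 9 weeks.
Gamma is conjugate to the Poisson likelihood: posterior is Gamma(shape = 4.7+32 = 36.7, rate = 1.9+9 = 10.9).
Posterior mean = shape/rate = 36.7/10.9 = 3.367.

Posterior: Gamma(shape=36.7, rate=10.9); mean ≈ 3.367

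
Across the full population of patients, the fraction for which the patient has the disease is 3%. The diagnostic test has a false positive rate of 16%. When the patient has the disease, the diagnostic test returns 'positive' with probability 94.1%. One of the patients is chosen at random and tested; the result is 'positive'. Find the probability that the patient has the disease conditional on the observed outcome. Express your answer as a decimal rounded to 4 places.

P(H | E) ≈ 0.1539

Write H for 'the patient has the disease'. Prior odds H:¬H = 0.03/0.97 = 0.030928. For the 'positive' outcome, the likelihood ratio is 0.941/0.16 = 5.8812.
Posterior odds = 0.030928 × 5.8812 = 0.18189, so P(H|E) = 0.18189/(1+0.18189) = 0.1539.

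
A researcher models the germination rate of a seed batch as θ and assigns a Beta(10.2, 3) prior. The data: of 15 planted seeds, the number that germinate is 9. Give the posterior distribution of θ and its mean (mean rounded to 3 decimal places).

Posterior: Beta(19.2, 9); mean ≈ 0.681

Observing 9 successes and 6 failures updates Beta(10.2, 3) by adding the success and failure counts to the two shape parameters: α = 10.2+9 = 19.2, β = 3+6 = 9.
Posterior mean = α/(α+β) = 19.2/28.2 = 0.681.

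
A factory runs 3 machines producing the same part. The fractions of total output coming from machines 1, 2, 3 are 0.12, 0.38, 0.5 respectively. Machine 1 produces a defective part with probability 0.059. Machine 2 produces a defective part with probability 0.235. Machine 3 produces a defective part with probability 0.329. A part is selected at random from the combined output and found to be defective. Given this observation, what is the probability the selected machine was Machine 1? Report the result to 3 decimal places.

Tabulate prior·likelihood by source: [1] prior 0.12, lik 0.059, product 0.007080; [2] prior 0.38, lik 0.235, product 0.08930; [3] prior 0.5, lik 0.329, product 0.1645.
Normalizing constant = 0.26088; the posterior for Machine 1 is its product over the sum, 0.007080/0.26088 = 0.027.

Posterior probability ≈ 0.027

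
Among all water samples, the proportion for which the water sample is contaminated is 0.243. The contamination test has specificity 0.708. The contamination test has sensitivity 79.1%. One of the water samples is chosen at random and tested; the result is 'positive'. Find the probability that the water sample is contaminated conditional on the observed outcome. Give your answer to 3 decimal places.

P(H | E) ≈ 0.465

Write H for 'the water sample is contaminated'. Prior odds H:¬H = 0.243/0.757 = 0.32100. For the 'positive' outcome, the likelihood ratio is 0.791/0.292 = 2.7089.
Posterior odds = 0.32100 × 2.7089 = 0.86957, so P(H|E) = 0.86957/(1+0.86957) = 0.465.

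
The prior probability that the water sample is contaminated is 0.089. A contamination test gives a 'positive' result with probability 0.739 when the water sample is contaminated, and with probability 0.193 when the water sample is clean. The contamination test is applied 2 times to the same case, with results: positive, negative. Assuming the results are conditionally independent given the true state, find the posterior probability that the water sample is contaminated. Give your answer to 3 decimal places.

With H the event that the water sample is contaminated, the joint likelihood of the observed sequence is P(data|H) = 0.739·0.261 = 0.19288 and P(data|¬H) = 0.193·0.807 = 0.15575.
Bayes: P(H|data) = 0.089·0.19288 / (0.089·0.19288 + 0.911·0.15575) = 0.017166/0.15906 = 0.1079.

Posterior P(H) ≈ 0.108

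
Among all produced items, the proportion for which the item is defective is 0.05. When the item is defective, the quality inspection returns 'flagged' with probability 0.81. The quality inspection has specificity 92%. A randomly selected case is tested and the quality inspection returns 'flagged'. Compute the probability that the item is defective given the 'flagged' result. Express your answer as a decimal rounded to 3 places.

P(H | E) ≈ 0.348

Let H be the event that the item is defective. P(H) = 0.05, so P(¬H) = 0.95. With E the 'flagged' result, P(E|H) = 0.81 and P(E|¬H) = 0.08.
P(E) = 0.81·0.05 + 0.08·0.95 = 0.040500 + 0.076000 = 0.11650.
By Bayes' theorem, P(H|E) = 0.040500 / 0.11650 = 0.348.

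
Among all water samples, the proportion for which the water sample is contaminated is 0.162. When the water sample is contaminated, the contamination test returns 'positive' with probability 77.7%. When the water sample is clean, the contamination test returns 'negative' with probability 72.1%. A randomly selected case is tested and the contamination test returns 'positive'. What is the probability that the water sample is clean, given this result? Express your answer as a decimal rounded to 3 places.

P(¬H | E) ≈ 0.650

Write H for 'the water sample is contaminated'. Prior odds H:¬H = 0.162/0.838 = 0.19332. For the 'positive' outcome, the likelihood ratio is 0.777/0.279 = 2.7849.
Posterior odds = 0.19332 × 2.7849 = 0.53838, so P(H|E) = 0.53838/(1+0.53838) = 0.350. Then P(¬H|E) = 1 − 0.350 = 0.650.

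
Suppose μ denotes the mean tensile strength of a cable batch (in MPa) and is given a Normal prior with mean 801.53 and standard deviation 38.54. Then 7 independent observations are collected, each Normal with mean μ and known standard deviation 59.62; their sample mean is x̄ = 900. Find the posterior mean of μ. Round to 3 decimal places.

With known σ, the Normal prior is conjugate. Weight on the data is w = (n/σ²)/(n/σ² + 1/τ₀²) = 0.00196931/(0.00196931+0.00067325) = 0.74523.
Posterior mean = w·x̄ + (1−w)·μ₀ = 0.74523·900 + 0.25477·801.53 = 874.913.

Posterior mean ≈ 874.913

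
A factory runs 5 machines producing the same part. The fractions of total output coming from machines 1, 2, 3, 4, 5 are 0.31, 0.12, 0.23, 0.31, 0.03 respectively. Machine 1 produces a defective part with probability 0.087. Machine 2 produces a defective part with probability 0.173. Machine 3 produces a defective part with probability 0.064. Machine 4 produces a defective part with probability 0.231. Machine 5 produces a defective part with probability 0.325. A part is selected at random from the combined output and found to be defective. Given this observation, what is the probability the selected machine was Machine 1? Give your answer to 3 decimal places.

Posterior probability ≈ 0.188

P(defective|M1) = 0.087; P(defective|M2) = 0.173; P(defective|M3) = 0.064; P(defective|M4) = 0.231; P(defective|M5) = 0.325.
Prior × likelihood for each source: 0.31·0.087=0.02697, 0.12·0.173=0.02076, 0.23·0.064=0.01472, 0.31·0.231=0.07161, 0.03·0.325=0.009750. Summing gives P(defective) = 0.14381.
P(Machine 1 | defective) = 0.02697 / 0.14381 = 0.188.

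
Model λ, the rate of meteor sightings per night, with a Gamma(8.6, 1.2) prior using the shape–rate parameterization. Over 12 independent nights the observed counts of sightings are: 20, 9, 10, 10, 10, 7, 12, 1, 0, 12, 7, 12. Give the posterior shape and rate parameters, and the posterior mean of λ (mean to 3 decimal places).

Total count ∑xᵢ = 110 over n = 12 nights.
Gamma is conjugate to the Poisson likelihood: posterior is Gamma(shape = 8.6+110 = 118.6, rate = 1.2+12 = 13.2).
E[λ | data] = 118.6/13.2 = 8.985.

Posterior: Gamma(shape=118.6, rate=13.2); mean ≈ 8.985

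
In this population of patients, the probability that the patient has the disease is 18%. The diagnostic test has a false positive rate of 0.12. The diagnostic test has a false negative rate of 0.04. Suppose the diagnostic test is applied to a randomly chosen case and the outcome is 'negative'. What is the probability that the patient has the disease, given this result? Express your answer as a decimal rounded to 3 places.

Let H be the event that the patient has the disease. P(H) = 0.18, so P(¬H) = 0.82. With E the 'negative' result, P(E|H) = 0.04 and P(E|¬H) = 0.88.
P(E) = 0.04·0.18 + 0.88·0.82 = 0.0072000 + 0.72160 = 0.72880.
By Bayes' theorem, P(H|E) = 0.0072000 / 0.72880 = 0.010.

P(H | E) ≈ 0.010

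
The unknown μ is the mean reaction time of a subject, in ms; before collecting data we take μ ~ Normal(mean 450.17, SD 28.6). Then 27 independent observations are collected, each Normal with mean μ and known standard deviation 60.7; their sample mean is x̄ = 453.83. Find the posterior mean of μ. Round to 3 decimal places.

Posterior mean ≈ 453.307

With known σ, the Normal prior is conjugate. Weight on the data is w = (n/σ²)/(n/σ² + 1/τ₀²) = 0.00732802/(0.00732802+0.00122255) = 0.85702.
Posterior mean = w·x̄ + (1−w)·μ₀ = 0.85702·453.83 + 0.14298·450.17 = 453.307.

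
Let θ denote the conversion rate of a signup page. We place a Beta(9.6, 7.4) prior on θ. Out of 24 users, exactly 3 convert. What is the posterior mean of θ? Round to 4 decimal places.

Posterior mean ≈ 0.3073

The binomial likelihood is conjugate to the Beta prior: with 3 successes and 21 failures, the posterior is Beta(9.6+3, 7.4+21) = Beta(12.6, 28.4).
Posterior mean = α/(α+β) = 12.6/41 = 0.3073.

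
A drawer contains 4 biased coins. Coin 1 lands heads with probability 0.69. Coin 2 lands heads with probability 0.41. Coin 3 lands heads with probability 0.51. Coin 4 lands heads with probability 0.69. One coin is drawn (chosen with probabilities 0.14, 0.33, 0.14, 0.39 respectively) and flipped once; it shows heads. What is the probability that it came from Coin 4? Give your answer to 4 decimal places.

Tabulate prior·likelihood by source: [1] prior 0.14, lik 0.69, product 0.09660; [2] prior 0.33, lik 0.41, product 0.1353; [3] prior 0.14, lik 0.51, product 0.07140; [4] prior 0.39, lik 0.69, product 0.2691.
Normalizing constant = 0.57240; the posterior for Coin 4 is its product over the sum, 0.2691/0.57240 = 0.4701.

Posterior probability ≈ 0.4701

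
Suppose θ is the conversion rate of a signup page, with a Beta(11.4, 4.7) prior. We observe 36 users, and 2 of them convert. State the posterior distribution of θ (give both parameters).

Posterior: Beta(13.4, 38.7)

The binomial likelihood is conjugate to the Beta prior: with 2 successes and 34 failures, the posterior is Beta(11.4+2, 4.7+34) = Beta(13.4, 38.7).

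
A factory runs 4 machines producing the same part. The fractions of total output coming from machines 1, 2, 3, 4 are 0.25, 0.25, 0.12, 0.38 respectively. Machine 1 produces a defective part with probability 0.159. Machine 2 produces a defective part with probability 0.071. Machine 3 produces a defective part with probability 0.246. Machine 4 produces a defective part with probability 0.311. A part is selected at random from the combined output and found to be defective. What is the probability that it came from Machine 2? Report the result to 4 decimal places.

P(defective|M1) = 0.159; P(defective|M2) = 0.071; P(defective|M3) = 0.246; P(defective|M4) = 0.311.
Prior × likelihood for each source: 0.25·0.159=0.03975, 0.25·0.071=0.01775, 0.12·0.246=0.02952, 0.38·0.311=0.1182. Summing gives P(defective) = 0.20520.
P(Machine 2 | defective) = 0.01775 / 0.20520 = 0.0865.

Posterior probability ≈ 0.0865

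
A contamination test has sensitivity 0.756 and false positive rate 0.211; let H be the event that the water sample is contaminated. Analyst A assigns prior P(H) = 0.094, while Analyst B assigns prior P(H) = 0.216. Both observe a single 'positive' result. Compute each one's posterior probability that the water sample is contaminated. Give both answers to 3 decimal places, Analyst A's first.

P('+'|H) = 0.756, P('+'|¬H) = 0.211.
Analyst A: numerator 0.756·0.094 = 0.071064; evidence = 0.071064+0.211·0.906 = 0.26223; posterior = 0.271.
Analyst B: numerator 0.756·0.216 = 0.16330; evidence = 0.16330+0.211·0.784 = 0.32872; posterior = 0.497.

Analyst A: 0.271; Analyst B: 0.497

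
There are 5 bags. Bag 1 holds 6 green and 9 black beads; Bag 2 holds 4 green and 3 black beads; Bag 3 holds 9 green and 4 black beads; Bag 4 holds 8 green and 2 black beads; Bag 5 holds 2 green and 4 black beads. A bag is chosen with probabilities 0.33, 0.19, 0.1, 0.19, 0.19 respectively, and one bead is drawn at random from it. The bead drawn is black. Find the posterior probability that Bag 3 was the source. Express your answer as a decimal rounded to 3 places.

P(black|Bag 1) = 0.6; P(black|Bag 2) = 0.4286; P(black|Bag 3) = 0.3077; P(black|Bag 4) = 0.2; P(black|Bag 5) = 0.6667.
Prior × likelihood for each source: 0.33·0.6=0.1980, 0.19·0.4286=0.08143, 0.1·0.3077=0.03077, 0.19·0.2=0.03800, 0.19·0.6667=0.1267. Summing gives P(black) = 0.47486.
P(Bag 3 | black) = 0.03077 / 0.47486 = 0.065.

Posterior probability ≈ 0.065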